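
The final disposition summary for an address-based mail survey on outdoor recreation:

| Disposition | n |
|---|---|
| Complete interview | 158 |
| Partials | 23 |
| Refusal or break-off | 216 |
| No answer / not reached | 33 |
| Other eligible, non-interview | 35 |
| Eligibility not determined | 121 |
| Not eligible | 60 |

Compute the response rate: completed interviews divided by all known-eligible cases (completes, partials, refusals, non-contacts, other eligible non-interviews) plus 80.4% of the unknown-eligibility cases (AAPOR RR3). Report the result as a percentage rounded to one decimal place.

Top → 158
Known eligible → 158 + 23 + 216 + 33 + 35 = 465
Eligible share of unknowns → 0.8040 × 121 = 97.28
Base → 465 + 97.28 = 562.28
RR3 = 158 / 562.28 = 0.2810

28.1%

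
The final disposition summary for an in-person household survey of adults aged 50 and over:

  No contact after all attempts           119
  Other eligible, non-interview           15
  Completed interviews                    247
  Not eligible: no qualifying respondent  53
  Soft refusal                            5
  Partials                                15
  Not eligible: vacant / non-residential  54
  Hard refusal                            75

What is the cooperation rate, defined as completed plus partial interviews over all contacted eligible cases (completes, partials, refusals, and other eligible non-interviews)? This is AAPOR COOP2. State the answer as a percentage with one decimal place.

73.4%

Declined to participate = 75 + 5 = 80
Ineligible = 53 + 54 = 107
Numerator → 247 + 15 = 262
Base → 247 + 15 + 80 + 15 = 357
COOP2 = 262 / 357 = 0.7339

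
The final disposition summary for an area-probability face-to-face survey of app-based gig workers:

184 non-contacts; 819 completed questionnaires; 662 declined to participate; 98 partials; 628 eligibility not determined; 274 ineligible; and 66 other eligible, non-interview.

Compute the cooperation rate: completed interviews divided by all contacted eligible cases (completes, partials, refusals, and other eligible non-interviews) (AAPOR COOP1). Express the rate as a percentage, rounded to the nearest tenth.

Top = 819
Base = 819 + 98 + 662 + 66 = 1645
COOP1 = 819 / 1645 = 0.4979

49.8%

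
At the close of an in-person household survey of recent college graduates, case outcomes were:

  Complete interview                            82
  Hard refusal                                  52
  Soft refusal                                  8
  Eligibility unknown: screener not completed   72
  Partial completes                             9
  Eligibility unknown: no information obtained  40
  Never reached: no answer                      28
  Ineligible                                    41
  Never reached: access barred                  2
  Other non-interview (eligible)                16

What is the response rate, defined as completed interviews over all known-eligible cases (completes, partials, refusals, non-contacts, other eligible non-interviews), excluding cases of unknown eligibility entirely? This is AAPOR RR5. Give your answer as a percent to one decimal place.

41.6%

Refused = 52 + 8 = 60
Non-contacts = 28 + 2 = 30
Unknown eligibility = 72 + 40 = 112
Top → 82
Denom → 82 + 9 + 60 + 30 + 16 = 197
RR5 = 82 / 197 = 0.4162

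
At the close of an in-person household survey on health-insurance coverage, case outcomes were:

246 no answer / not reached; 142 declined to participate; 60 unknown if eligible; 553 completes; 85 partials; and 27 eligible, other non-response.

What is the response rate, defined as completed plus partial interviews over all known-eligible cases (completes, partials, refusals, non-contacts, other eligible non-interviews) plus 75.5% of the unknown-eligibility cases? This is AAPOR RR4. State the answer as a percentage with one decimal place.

Num = 553 + 85 = 638
Determined eligible = 553 + 85 + 142 + 246 + 27 = 1053
e × U = 0.7550 × 60 = 45.30
Base = 1053 + 45.30 = 1098.30
RR4 = 638 / 1098.30 = 0.5809

58.1%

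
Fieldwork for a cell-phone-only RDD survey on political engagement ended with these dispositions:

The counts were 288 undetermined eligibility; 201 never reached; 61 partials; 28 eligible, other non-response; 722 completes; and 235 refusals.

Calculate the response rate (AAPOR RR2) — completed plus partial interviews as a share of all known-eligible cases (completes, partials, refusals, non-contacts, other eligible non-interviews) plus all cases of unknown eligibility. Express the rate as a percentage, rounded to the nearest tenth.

Top = 722 + 61 = 783
Denom = 722 + 61 + 235 + 201 + 28 + 288 = 1535
RR2 = 783 / 1535 = 0.5101

51.0%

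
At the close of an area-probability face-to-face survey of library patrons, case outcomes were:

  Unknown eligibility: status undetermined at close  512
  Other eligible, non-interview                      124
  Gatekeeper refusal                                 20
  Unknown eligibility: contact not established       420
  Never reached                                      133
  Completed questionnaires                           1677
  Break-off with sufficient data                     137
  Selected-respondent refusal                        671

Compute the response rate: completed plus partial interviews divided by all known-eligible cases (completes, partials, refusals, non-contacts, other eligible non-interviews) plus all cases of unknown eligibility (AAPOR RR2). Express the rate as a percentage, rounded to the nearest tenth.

Refusals = 20 + 671 = 691
Eligibility not determined = 420 + 512 = 932
Num → 1677 + 137 = 1814
Denom → 1677 + 137 + 691 + 133 + 124 + 932 = 3694
RR2 = 1814 / 3694 = 0.4911

49.1%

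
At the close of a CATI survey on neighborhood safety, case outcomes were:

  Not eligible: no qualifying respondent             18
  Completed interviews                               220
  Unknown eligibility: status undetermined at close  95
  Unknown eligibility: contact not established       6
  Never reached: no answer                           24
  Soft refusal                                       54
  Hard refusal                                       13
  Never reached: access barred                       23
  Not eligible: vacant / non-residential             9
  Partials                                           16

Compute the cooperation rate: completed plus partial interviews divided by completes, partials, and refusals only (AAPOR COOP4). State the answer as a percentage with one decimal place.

Refused = 13 + 54 = 67
No contact after all attempts = 24 + 23 = 47
Eligibility not determined = 6 + 95 = 101
Screened out, ineligible = 18 + 9 = 27
Numerator: 220 + 16 = 236
Base: 220 + 16 + 67 = 303
COOP4 = 236 / 303 = 0.7789

77.9%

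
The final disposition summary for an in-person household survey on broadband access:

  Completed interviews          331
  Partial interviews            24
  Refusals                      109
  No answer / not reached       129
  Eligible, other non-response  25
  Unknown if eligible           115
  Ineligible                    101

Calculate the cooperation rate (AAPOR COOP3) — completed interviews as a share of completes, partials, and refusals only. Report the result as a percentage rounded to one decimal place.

Numerator = 331
Base = 331 + 24 + 109 = 464
COOP3 = 331 / 464 = 0.7134

71.3%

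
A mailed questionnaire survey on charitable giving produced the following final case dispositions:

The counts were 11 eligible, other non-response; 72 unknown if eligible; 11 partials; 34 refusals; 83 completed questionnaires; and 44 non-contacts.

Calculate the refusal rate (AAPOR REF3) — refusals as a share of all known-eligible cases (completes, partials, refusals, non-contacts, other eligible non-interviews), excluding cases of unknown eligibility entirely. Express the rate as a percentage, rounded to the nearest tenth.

18.6%

Top: 34
Base: 83 + 11 + 34 + 44 + 11 = 183
REF3 = 34 / 183 = 0.1858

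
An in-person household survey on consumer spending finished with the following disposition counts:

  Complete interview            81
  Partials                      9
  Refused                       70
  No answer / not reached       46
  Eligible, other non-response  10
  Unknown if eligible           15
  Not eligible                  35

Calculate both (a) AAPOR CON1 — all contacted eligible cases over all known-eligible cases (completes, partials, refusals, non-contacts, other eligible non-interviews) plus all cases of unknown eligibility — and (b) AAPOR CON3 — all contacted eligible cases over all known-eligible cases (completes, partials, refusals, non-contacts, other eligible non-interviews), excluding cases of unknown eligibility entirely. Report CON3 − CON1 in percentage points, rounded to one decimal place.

5.1

Numerator = 81 + 9 + 70 + 10 = 170
Denom = 81 + 9 + 70 + 46 + 10 + 15 = 231
CON1 = 170 / 231 = 0.7359
Denom = 81 + 9 + 70 + 46 + 10 = 216
CON3 = 170 / 216 = 0.7870
Difference = 78.70 − 73.59 = 5.11 percentage points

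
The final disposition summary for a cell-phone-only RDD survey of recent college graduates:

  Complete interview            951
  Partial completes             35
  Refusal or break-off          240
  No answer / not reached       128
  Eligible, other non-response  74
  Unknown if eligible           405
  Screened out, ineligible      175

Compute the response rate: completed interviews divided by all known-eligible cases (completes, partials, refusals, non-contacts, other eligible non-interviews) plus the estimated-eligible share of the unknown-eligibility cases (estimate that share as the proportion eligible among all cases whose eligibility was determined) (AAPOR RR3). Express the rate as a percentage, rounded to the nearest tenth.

Num = 951
Known eligible = 951 + 35 + 240 + 128 + 74 = 1428
e = 1428 / (1428 + 175) = 1428 / 1603 = 0.8908
Eligible share of unknowns = 0.8908 × 405 = 360.77
Denominator = 1428 + 360.77 = 1788.77
RR3 = 951 / 1788.77 = 0.5317

53.2%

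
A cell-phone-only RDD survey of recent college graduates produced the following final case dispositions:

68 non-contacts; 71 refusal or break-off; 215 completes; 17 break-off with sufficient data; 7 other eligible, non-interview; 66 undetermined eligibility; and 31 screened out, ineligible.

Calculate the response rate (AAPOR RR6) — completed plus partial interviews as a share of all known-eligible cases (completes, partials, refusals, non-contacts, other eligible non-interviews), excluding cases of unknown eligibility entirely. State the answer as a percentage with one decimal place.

Num = 215 + 17 = 232
Base = 215 + 17 + 71 + 68 + 7 = 378
RR6 = 232 / 378 = 0.6138

61.4%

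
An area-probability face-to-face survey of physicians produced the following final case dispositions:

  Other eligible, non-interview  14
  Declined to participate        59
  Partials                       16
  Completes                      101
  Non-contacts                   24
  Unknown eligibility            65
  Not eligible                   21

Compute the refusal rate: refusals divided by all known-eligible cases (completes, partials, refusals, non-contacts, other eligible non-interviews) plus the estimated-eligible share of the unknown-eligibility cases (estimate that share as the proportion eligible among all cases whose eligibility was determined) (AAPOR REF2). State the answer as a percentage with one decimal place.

Top: 59
Determined eligible: 101 + 16 + 59 + 24 + 14 = 214
e = 214 / (214 + 21) = 214 / 235 = 0.9106
e × U: 0.9106 × 65 = 59.19
Denom: 214 + 59.19 = 273.19
REF2 = 59 / 273.19 = 0.2160

21.6%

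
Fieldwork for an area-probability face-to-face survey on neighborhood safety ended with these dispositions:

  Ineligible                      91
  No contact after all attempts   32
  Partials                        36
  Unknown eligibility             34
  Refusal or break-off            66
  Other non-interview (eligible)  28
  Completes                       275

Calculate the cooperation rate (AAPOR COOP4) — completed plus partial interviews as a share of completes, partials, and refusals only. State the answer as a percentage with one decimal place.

Num: 275 + 36 = 311
Denominator: 275 + 36 + 66 = 377
COOP4 = 311 / 377 = 0.8249

82.5%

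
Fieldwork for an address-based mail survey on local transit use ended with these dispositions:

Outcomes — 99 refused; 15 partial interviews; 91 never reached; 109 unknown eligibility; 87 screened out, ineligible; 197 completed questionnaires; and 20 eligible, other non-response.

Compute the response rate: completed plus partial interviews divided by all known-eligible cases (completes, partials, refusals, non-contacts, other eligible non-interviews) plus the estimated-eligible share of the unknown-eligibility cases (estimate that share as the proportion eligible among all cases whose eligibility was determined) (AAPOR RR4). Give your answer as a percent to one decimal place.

Num: 197 + 15 = 212
Determined eligible: 197 + 15 + 99 + 91 + 20 = 422
e = 422 / (422 + 87) = 422 / 509 = 0.8291
Eligible share of unknowns: 0.8291 × 109 = 90.37
Denom: 422 + 90.37 = 512.37
RR4 = 212 / 512.37 = 0.4138

41.4%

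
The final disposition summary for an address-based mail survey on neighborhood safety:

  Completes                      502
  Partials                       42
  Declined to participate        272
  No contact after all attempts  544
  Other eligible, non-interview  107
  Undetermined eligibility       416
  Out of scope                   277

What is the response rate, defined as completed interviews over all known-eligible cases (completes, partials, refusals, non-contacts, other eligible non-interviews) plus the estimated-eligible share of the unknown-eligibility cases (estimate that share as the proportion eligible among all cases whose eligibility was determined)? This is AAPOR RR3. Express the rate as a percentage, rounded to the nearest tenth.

27.6%

Numerator = 502
Eligible (known) = 502 + 42 + 272 + 544 + 107 = 1467
e = 1467 / (1467 + 277) = 1467 / 1744 = 0.8412
Eligible share of unknowns = 0.8412 × 416 = 349.94
Denominator = 1467 + 349.94 = 1816.94
RR3 = 502 / 1816.94 = 0.2763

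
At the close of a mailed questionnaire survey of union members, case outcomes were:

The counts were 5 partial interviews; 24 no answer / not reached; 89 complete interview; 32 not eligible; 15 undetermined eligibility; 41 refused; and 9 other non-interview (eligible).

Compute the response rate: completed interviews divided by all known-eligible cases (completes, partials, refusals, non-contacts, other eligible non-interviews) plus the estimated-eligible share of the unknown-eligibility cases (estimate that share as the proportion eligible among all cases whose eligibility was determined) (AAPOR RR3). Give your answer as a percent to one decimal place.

Numerator → 89
Eligible (known) → 89 + 5 + 41 + 24 + 9 = 168
e = 168 / (168 + 32) = 168 / 200 = 0.8400
Eligible share of unknowns → 0.8400 × 15 = 12.60
Base → 168 + 12.60 = 180.60
RR3 = 89 / 180.60 = 0.4928

49.3%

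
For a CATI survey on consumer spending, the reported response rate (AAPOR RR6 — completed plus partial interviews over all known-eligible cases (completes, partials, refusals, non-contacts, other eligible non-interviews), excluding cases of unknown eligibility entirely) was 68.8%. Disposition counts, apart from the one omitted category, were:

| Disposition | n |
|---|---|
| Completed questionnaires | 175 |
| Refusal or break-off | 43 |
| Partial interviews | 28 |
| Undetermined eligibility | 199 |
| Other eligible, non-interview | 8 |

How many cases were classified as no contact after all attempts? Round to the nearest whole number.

Num = 175 + 28 = 203
RR6 = 203 / D = 0.688
D = 203 / 0.688 = 295.1
Other denominator terms total 254
no contact after all attempts = 295.1 − 254 ≈ 41

41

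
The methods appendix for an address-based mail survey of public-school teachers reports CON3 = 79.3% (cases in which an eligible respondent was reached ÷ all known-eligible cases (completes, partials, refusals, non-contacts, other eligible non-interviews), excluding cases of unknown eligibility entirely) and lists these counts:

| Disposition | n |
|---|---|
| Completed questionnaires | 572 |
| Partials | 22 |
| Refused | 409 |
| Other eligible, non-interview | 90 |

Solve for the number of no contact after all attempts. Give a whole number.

Top → 572 + 22 + 409 + 90 = 1093
CON3 = 1093 / D = 0.793
D = 1093 / 0.793 = 1378.3
Remaining denominator categories sum to 1093
no contact after all attempts = 1378.3 − 1093 ≈ 285

285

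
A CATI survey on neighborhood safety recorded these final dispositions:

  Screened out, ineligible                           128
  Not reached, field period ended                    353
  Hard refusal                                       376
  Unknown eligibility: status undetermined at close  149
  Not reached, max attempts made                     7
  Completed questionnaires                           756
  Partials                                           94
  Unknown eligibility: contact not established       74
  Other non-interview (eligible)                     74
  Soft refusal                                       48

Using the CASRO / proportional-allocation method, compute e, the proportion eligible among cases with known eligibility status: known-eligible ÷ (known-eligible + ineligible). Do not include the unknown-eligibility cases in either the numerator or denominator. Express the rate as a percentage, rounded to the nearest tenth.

Refused = 376 + 48 = 424
Never reached = 353 + 7 = 360
Unknown if eligible = 74 + 149 = 223
Known eligible: 756 + 94 + 424 + 360 + 74 = 1708
e = 1708 / (1708 + 128) = 1708 / 1836 = 0.9303

93.0%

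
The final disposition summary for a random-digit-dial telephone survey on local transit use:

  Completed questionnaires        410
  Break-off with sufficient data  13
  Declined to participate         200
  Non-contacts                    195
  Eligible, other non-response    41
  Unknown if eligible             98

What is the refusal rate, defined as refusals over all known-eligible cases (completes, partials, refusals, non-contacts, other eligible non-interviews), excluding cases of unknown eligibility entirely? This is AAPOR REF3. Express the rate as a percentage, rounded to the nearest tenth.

23.3%

Top: 200
Denom: 410 + 13 + 200 + 195 + 41 = 859
REF3 = 200 / 859 = 0.2328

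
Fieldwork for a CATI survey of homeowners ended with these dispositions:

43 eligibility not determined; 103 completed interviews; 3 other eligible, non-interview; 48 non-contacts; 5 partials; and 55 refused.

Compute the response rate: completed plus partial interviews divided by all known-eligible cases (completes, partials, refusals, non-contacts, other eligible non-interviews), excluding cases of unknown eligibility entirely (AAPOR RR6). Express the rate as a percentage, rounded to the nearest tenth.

50.5%

Numerator = 103 + 5 = 108
Denominator = 103 + 5 + 55 + 48 + 3 = 214
RR6 = 108 / 214 = 0.5047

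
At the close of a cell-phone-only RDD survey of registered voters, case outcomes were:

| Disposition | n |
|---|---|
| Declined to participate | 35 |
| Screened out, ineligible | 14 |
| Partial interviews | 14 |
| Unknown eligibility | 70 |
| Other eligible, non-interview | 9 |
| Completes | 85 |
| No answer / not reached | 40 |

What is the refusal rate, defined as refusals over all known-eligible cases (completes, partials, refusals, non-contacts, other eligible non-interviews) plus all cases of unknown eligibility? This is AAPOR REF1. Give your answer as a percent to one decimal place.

13.8%

Num → 35
Denom → 85 + 14 + 35 + 40 + 9 + 70 = 253
REF1 = 35 / 253 = 0.1383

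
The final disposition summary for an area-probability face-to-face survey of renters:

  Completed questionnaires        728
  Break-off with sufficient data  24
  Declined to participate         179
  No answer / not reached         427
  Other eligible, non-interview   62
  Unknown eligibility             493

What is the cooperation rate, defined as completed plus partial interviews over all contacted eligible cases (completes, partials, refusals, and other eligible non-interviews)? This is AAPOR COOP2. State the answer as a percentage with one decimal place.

Num = 728 + 24 = 752
Denominator = 728 + 24 + 179 + 62 = 993
COOP2 = 752 / 993 = 0.7573

75.7%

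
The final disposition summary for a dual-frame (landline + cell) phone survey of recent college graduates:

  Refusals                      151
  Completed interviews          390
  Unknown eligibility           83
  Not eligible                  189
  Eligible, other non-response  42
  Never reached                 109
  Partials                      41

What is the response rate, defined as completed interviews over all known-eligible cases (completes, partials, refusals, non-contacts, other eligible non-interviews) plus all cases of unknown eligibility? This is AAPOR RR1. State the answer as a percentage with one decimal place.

47.8%

Num = 390
Denominator = 390 + 41 + 151 + 109 + 42 + 83 = 816
RR1 = 390 / 816 = 0.4779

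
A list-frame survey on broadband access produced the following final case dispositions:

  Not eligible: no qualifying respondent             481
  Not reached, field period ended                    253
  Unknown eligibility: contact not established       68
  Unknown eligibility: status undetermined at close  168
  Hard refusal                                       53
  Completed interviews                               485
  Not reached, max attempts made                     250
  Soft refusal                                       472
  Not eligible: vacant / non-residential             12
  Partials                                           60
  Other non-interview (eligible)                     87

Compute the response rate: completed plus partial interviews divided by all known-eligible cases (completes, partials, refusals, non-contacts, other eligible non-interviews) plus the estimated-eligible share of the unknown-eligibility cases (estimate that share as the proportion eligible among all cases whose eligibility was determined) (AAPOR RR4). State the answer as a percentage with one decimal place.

Refusals = 53 + 472 = 525
No contact after all attempts = 253 + 250 = 503
Unknown if eligible = 68 + 168 = 236
Not eligible = 481 + 12 = 493
Top: 485 + 60 = 545
Determined eligible: 485 + 60 + 525 + 503 + 87 = 1660
e = 1660 / (1660 + 493) = 1660 / 2153 = 0.7710
Eligible share of unknowns: 0.7710 × 236 = 181.96
Base: 1660 + 181.96 = 1841.96
RR4 = 545 / 1841.96 = 0.2959

29.6%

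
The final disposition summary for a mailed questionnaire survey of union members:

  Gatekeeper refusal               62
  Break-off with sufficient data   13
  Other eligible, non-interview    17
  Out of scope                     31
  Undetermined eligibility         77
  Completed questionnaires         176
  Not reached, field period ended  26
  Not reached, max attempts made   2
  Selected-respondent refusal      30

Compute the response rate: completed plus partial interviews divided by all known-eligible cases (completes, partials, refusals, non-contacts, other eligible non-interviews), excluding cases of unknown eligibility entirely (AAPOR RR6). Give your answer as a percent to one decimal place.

Declined to participate = 62 + 30 = 92
Non-contacts = 26 + 2 = 28
Top → 176 + 13 = 189
Denom → 176 + 13 + 92 + 28 + 17 = 326
RR6 = 189 / 326 = 0.5798

58.0%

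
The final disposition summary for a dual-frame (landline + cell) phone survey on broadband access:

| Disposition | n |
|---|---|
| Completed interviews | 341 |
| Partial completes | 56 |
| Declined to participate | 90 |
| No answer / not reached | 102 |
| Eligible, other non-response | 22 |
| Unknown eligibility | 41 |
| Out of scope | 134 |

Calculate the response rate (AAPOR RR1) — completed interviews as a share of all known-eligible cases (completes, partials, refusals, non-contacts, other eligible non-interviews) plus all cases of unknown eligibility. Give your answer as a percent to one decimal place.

52.3%

Numerator → 341
Denom → 341 + 56 + 90 + 102 + 22 + 41 = 652
RR1 = 341 / 652 = 0.5230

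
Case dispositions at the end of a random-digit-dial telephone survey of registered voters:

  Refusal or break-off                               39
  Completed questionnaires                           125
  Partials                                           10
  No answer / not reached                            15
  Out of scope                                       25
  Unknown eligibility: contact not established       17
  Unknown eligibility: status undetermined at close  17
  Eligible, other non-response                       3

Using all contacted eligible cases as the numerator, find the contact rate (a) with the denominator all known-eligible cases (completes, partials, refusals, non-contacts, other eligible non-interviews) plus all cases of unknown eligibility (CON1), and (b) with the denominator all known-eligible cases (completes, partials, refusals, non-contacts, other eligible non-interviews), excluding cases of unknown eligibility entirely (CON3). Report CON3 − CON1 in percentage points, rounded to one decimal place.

Undetermined eligibility = 17 + 17 = 34
Top → 125 + 10 + 39 + 3 = 177
Denominator → 125 + 10 + 39 + 15 + 3 + 34 = 226
CON1 = 177 / 226 = 0.7832
Denominator → 125 + 10 + 39 + 15 + 3 = 192
CON3 = 177 / 192 = 0.9219
Difference = 92.19 − 78.32 = 13.87 percentage points

13.9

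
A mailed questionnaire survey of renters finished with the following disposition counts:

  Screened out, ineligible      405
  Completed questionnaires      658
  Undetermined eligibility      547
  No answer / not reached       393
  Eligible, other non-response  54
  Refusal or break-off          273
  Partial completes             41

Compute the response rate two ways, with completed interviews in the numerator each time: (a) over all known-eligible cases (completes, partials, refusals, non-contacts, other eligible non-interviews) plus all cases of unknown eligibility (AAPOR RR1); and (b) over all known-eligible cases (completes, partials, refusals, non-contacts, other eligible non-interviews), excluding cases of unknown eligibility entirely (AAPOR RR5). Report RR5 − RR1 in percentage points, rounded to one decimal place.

12.9

Top = 658
Denominator = 658 + 41 + 273 + 393 + 54 + 547 = 1966
RR1 = 658 / 1966 = 0.3347
Denominator = 658 + 41 + 273 + 393 + 54 = 1419
RR5 = 658 / 1419 = 0.4637
Difference = 46.37 − 33.47 = 12.90 percentage points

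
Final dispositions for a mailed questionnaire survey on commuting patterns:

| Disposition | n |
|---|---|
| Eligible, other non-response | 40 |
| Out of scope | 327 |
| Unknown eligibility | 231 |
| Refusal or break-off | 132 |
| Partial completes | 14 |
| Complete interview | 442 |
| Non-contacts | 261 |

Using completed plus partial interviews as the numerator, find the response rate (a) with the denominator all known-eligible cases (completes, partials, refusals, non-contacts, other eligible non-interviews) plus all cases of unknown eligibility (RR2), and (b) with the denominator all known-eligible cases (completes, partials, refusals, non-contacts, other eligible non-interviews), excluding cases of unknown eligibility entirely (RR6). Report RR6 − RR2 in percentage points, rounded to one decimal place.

Top: 442 + 14 = 456
Denominator: 442 + 14 + 132 + 261 + 40 + 231 = 1120
RR2 = 456 / 1120 = 0.4071
Denominator: 442 + 14 + 132 + 261 + 40 = 889
RR6 = 456 / 889 = 0.5129
Difference = 51.29 − 40.71 = 10.58 percentage points

10.6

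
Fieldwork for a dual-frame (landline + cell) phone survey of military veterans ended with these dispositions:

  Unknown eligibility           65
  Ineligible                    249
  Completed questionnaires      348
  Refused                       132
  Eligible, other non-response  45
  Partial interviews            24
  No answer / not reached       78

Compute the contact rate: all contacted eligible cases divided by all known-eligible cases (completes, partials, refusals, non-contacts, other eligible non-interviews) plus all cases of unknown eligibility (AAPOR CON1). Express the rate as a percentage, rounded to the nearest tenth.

Top: 348 + 24 + 132 + 45 = 549
Denominator: 348 + 24 + 132 + 78 + 45 + 65 = 692
CON1 = 549 / 692 = 0.7934

79.3%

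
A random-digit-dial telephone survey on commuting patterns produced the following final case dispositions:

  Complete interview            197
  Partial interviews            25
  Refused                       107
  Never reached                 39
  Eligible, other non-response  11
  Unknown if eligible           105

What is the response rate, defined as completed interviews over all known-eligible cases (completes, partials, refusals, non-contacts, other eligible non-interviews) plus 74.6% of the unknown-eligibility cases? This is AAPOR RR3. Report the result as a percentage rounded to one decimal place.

43.1%

Numerator → 197
Eligible (known) → 197 + 25 + 107 + 39 + 11 = 379
Estimated eligible among unknowns → 0.7460 × 105 = 78.33
Denom → 379 + 78.33 = 457.33
RR3 = 197 / 457.33 = 0.4308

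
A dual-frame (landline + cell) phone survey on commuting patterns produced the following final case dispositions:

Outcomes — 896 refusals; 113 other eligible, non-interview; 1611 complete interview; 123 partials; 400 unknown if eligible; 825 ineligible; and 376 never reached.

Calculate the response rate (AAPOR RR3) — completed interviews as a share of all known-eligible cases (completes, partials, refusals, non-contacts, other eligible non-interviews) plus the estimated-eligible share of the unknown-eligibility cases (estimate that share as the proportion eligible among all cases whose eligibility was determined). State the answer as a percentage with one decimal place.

Top → 1611
Known eligible → 1611 + 123 + 896 + 376 + 113 = 3119
e = 3119 / (3119 + 825) = 3119 / 3944 = 0.7908
e × U → 0.7908 × 400 = 316.32
Base → 3119 + 316.32 = 3435.32
RR3 = 1611 / 3435.32 = 0.4690

46.9%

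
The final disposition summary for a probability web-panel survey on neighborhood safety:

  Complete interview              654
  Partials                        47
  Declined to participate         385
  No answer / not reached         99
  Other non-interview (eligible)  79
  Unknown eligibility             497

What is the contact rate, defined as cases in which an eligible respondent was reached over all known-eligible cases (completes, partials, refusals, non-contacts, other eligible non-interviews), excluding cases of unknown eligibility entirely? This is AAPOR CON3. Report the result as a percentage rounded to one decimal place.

92.2%

Num = 654 + 47 + 385 + 79 = 1165
Denominator = 654 + 47 + 385 + 99 + 79 = 1264
CON3 = 1165 / 1264 = 0.9217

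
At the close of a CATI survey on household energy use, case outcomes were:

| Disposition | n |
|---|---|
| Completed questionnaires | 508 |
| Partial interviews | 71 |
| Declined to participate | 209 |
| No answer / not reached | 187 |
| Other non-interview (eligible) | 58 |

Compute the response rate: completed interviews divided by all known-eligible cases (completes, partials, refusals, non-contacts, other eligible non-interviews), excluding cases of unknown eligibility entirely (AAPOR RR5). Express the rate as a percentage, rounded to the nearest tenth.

49.2%

Num → 508
Denom → 508 + 71 + 209 + 187 + 58 = 1033
RR5 = 508 / 1033 = 0.4918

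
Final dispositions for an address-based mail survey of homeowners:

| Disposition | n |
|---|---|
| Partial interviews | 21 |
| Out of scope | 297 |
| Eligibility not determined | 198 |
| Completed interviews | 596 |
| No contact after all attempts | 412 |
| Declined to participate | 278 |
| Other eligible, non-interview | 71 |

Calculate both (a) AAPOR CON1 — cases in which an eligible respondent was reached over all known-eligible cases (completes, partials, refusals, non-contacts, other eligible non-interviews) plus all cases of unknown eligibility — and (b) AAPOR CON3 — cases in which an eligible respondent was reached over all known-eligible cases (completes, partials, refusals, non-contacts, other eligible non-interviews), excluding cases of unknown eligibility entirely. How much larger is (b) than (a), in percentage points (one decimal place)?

Top = 596 + 21 + 278 + 71 = 966
Denominator = 596 + 21 + 278 + 412 + 71 + 198 = 1576
CON1 = 966 / 1576 = 0.6129
Denominator = 596 + 21 + 278 + 412 + 71 = 1378
CON3 = 966 / 1378 = 0.7010
Difference = 70.10 − 61.29 = 8.81 percentage points

8.8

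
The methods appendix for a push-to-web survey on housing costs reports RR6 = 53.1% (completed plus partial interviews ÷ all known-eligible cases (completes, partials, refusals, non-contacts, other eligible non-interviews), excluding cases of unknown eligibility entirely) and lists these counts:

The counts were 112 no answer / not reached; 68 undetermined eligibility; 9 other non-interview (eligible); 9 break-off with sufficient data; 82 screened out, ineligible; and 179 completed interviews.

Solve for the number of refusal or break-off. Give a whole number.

45

Top: 179 + 9 = 188
RR6 = 188 / D = 0.531
D = 188 / 0.531 = 354.0
Rest of base = 309
refusal or break-off = 354.0 − 309 ≈ 45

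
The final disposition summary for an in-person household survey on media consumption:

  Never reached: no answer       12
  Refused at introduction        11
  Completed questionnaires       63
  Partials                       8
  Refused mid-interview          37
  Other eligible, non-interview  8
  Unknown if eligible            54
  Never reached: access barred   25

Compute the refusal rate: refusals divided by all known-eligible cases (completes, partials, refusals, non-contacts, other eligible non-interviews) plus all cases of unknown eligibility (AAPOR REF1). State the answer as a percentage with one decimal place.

Declined to participate = 11 + 37 = 48
No contact after all attempts = 12 + 25 = 37
Top → 48
Base → 63 + 8 + 48 + 37 + 8 + 54 = 218
REF1 = 48 / 218 = 0.2202

22.0%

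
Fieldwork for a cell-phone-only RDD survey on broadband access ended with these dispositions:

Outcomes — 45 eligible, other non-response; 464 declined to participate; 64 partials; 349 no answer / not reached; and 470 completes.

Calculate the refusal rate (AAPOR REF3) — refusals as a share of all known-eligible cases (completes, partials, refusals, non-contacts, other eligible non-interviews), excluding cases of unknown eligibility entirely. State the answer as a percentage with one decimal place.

Top: 464
Base: 470 + 64 + 464 + 349 + 45 = 1392
REF3 = 464 / 1392 = 0.3333

33.3%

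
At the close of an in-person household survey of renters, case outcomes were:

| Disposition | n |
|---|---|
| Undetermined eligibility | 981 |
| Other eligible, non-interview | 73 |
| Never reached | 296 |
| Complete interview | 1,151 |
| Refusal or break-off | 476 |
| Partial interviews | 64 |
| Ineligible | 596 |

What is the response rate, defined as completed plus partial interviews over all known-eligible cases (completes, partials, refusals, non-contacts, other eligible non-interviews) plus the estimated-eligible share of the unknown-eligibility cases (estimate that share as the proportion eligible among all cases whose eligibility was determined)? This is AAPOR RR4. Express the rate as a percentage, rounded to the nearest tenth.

43.1%

Num: 1151 + 64 = 1215
Determined eligible: 1151 + 64 + 476 + 296 + 73 = 2060
e = 2060 / (2060 + 596) = 2060 / 2656 = 0.7756
e × U: 0.7756 × 981 = 760.86
Denom: 2060 + 760.86 = 2820.86
RR4 = 1215 / 2820.86 = 0.4307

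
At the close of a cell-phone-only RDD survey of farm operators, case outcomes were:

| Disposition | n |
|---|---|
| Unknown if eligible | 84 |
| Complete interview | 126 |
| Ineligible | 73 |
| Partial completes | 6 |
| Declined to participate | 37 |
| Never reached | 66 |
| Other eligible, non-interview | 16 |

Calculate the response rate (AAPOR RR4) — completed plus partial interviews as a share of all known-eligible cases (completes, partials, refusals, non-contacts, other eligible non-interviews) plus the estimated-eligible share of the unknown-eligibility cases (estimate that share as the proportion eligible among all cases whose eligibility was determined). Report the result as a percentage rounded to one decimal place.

41.8%

Top = 126 + 6 = 132
Known eligible = 126 + 6 + 37 + 66 + 16 = 251
e = 251 / (251 + 73) = 251 / 324 = 0.7747
e × U = 0.7747 × 84 = 65.07
Denom = 251 + 65.07 = 316.07
RR4 = 132 / 316.07 = 0.4176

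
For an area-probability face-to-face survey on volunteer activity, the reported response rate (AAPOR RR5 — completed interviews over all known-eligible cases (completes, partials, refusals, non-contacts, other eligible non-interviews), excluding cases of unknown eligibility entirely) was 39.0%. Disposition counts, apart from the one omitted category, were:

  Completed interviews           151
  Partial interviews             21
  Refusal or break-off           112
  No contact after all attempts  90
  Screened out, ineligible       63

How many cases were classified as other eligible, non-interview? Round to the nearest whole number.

13

RR5 = 151 / D = 0.390
D = 151 / 0.390 = 387.2
Rest of base = 374
other eligible, non-interview = 387.2 − 374 ≈ 13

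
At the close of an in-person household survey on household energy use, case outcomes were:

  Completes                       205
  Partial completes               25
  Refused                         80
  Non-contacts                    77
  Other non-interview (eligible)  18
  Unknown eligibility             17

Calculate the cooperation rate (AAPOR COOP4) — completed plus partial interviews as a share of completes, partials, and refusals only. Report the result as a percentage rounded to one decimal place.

74.2%

Num → 205 + 25 = 230
Denominator → 205 + 25 + 80 = 310
COOP4 = 230 / 310 = 0.7419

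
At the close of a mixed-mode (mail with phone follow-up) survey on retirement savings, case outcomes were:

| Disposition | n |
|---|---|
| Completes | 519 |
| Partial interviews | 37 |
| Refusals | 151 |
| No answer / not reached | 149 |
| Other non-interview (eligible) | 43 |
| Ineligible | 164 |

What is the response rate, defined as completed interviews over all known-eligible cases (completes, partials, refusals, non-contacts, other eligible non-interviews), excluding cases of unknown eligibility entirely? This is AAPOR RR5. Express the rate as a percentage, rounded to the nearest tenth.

57.7%

Top = 519
Base = 519 + 37 + 151 + 149 + 43 = 899
RR5 = 519 / 899 = 0.5773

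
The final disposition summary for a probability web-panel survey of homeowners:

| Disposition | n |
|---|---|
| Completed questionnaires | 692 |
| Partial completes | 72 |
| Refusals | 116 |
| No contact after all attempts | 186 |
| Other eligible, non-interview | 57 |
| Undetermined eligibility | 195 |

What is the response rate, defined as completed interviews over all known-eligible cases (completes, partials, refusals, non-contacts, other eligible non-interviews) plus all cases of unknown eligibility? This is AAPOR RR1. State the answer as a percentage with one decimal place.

Numerator → 692
Denom → 692 + 72 + 116 + 186 + 57 + 195 = 1318
RR1 = 692 / 1318 = 0.5250

52.5%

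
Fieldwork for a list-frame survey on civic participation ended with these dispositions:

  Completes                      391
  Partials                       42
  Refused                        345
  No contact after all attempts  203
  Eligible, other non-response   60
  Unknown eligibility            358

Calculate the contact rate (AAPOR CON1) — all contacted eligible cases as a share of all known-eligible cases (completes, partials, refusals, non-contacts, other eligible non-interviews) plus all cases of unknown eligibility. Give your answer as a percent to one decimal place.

Numerator: 391 + 42 + 345 + 60 = 838
Base: 391 + 42 + 345 + 203 + 60 + 358 = 1399
CON1 = 838 / 1399 = 0.5990

59.9%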